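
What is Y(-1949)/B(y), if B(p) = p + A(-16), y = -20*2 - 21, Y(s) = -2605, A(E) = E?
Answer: 2605/77 ≈ 33.831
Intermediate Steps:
y = -61 (y = -40 - 21 = -61)
B(p) = -16 + p (B(p) = p - 16 = -16 + p)
Y(-1949)/B(y) = -2605/(-16 - 61) = -2605/(-77) = -2605*(-1/77) = 2605/77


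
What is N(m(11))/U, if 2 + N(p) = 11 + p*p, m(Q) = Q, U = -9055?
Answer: -26/1811 ≈ -0.014357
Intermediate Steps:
N(p) = 9 + p**2 (N(p) = -2 + (11 + p*p) = -2 + (11 + p**2) = 9 + p**2)
N(m(11))/U = (9 + 11**2)/(-9055) = (9 + 121)*(-1/9055) = 130*(-1/9055) = -26/1811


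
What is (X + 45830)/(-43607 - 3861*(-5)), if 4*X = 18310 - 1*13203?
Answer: -188427/97208 ≈ -1.9384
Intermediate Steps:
X = 5107/4 (X = (18310 - 1*13203)/4 = (18310 - 13203)/4 = (¼)*5107 = 5107/4 ≈ 1276.8)
(X + 45830)/(-43607 - 3861*(-5)) = (5107/4 + 45830)/(-43607 - 3861*(-5)) = 188427/(4*(-43607 + 19305)) = (188427/4)/(-24302) = (188427/4)*(-1/24302) = -188427/97208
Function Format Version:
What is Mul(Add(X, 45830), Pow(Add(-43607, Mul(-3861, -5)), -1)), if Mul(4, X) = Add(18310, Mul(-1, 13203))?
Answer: Rational(-188427, 97208) ≈ -1.9384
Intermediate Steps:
X = Rational(5107, 4) (X = Mul(Rational(1, 4), Add(18310, Mul(-1, 13203))) = Mul(Rational(1, 4), Add(18310, -13203)) = Mul(Rational(1, 4), 5107) = Rational(5107, 4) ≈ 1276.8)
Mul(Add(X, 45830), Pow(Add(-43607, Mul(-3861, -5)), -1)) = Mul(Add(Rational(5107, 4), 45830), Pow(Add(-43607, Mul(-3861, -5)), -1)) = Mul(Rational(188427, 4), Pow(Add(-43607, 19305), -1)) = Mul(Rational(188427, 4), Pow(-24302, -1)) = Mul(Rational(188427, 4), Rational(-1, 24302)) = Rational(-188427, 97208)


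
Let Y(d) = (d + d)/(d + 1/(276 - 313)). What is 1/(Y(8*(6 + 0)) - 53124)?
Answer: -1775/94291548 ≈ -1.8825e-5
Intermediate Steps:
Y(d) = 2*d/(-1/37 + d) (Y(d) = (2*d)/(d + 1/(-37)) = (2*d)/(d - 1/37) = (2*d)/(-1/37 + d) = 2*d/(-1/37 + d))
1/(Y(8*(6 + 0)) - 53124) = 1/(74*(8*(6 + 0))/(-1 + 37*(8*(6 + 0))) - 53124) = 1/(74*(8*6)/(-1 + 37*(8*6)) - 53124) = 1/(74*48/(-1 + 37*48) - 53124) = 1/(74*48/(-1 + 1776) - 53124) = 1/(74*48/1775 - 53124) = 1/(74*48*(1/1775) - 53124) = 1/(3552/1775 - 53124) = 1/(-94291548/1775) = -1775/94291548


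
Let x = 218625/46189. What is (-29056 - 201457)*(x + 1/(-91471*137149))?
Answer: -57474954026542387538/52677110795621 ≈ -1.0911e+6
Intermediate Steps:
x = 19875/4199 (x = 218625*(1/46189) = 19875/4199 ≈ 4.7333)
(-29056 - 201457)*(x + 1/(-91471*137149)) = (-29056 - 201457)*(19875/4199 + 1/(-91471*137149)) = -230513*(19875/4199 - 1/91471*1/137149) = -230513*(19875/4199 - 1/12545156179) = -230513*249334979053426/52677110795621 = -57474954026542387538/52677110795621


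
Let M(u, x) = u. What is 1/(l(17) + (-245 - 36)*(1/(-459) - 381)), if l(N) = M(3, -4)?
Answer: 459/49142657 ≈ 9.3401e-6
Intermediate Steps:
l(N) = 3
1/(l(17) + (-245 - 36)*(1/(-459) - 381)) = 1/(3 + (-245 - 36)*(1/(-459) - 381)) = 1/(3 - 281*(-1/459 - 381)) = 1/(3 - 281*(-174880/459)) = 1/(3 + 49141280/459) = 1/(49142657/459) = 459/49142657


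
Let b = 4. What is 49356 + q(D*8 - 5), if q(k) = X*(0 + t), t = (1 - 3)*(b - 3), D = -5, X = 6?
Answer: 49344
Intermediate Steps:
t = -2 (t = (1 - 3)*(4 - 3) = -2*1 = -2)
q(k) = -12 (q(k) = 6*(0 - 2) = 6*(-2) = -12)
49356 + q(D*8 - 5) = 49356 - 12 = 49344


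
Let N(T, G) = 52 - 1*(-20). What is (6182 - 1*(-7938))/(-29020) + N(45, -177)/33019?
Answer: -23206942/47910569 ≈ -0.48438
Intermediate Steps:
N(T, G) = 72 (N(T, G) = 52 + 20 = 72)
(6182 - 1*(-7938))/(-29020) + N(45, -177)/33019 = (6182 - 1*(-7938))/(-29020) + 72/33019 = (6182 + 7938)*(-1/29020) + 72*(1/33019) = 14120*(-1/29020) + 72/33019 = -706/1451 + 72/33019 = -23206942/47910569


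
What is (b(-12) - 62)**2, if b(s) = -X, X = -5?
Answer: 3249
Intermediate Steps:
b(s) = 5 (b(s) = -1*(-5) = 5)
(b(-12) - 62)**2 = (5 - 62)**2 = (-57)**2 = 3249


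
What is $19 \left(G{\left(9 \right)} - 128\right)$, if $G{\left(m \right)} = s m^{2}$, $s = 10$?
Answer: $12958$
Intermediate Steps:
$G{\left(m \right)} = 10 m^{2}$
$19 \left(G{\left(9 \right)} - 128\right) = 19 \left(10 \cdot 9^{2} - 128\right) = 19 \left(10 \cdot 81 - 128\right) = 19 \left(810 - 128\right) = 19 \cdot 682 = 12958$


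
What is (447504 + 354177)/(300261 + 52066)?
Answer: 801681/352327 ≈ 2.2754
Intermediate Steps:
(447504 + 354177)/(300261 + 52066) = 801681/352327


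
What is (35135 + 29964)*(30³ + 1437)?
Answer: 1851220263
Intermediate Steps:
(35135 + 29964)*(30³ + 1437) = 65099*(27000 + 1437) = 65099*28437 = 1851220263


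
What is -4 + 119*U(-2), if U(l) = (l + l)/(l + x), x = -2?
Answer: 115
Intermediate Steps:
U(l) = 2*l/(-2 + l) (U(l) = (l + l)/(l - 2) = (2*l)/(-2 + l) = 2*l/(-2 + l))
-4 + 119*U(-2) = -4 + 119*(2*(-2)/(-2 - 2)) = -4 + 119*(2*(-2)/(-4)) = -4 + 119*(2*(-2)*(-¼)) = -4 + 119*1 = -4 + 119 = 115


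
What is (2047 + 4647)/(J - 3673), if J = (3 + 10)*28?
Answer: -6694/3309 ≈ -2.0230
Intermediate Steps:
J = 364 (J = 13*28 = 364)
(2047 + 4647)/(J - 3673) = (2047 + 4647)/(364 - 3673) = 6694/(-3309) = 6694*(-1/3309) = -6694/3309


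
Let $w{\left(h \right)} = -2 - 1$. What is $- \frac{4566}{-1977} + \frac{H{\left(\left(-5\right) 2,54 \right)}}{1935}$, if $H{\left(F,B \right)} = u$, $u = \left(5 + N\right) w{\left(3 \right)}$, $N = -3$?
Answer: $\frac{980372}{425055} \approx 2.3065$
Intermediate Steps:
$w{\left(h \right)} = -3$
$u = -6$ ($u = \left(5 - 3\right) \left(-3\right) = 2 \left(-3\right) = -6$)
$H{\left(F,B \right)} = -6$
$- \frac{4566}{-1977} + \frac{H{\left(\left(-5\right) 2,54 \right)}}{1935} = - \frac{4566}{-1977} - \frac{6}{1935} = \left(-4566\right) \left(- \frac{1}{1977}\right) - \frac{2}{645} = \frac{1522}{659} - \frac{2}{645} = \frac{980372}{425055}$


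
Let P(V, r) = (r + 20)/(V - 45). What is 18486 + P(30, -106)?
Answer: 277376/15 ≈ 18492.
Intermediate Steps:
P(V, r) = (20 + r)/(-45 + V)
18486 + P(30, -106) = 18486 + (20 - 106)/(-45 + 30) = 18486 - 86/(-15) = 18486 - 1/15*(-86) = 18486 + 86/15 = 277376/15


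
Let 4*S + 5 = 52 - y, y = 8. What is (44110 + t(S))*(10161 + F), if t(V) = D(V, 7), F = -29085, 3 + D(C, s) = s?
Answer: -834813336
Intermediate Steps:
D(C, s) = -3 + s
S = 39/4 (S = -5/4 + (52 - 1*8)/4 = -5/4 + (52 - 8)/4 = -5/4 + (¼)*44 = -5/4 + 11 = 39/4 ≈ 9.7500)
t(V) = 4 (t(V) = -3 + 7 = 4)
(44110 + t(S))*(10161 + F) = (44110 + 4)*(10161 - 29085) = 44114*(-18924) = -834813336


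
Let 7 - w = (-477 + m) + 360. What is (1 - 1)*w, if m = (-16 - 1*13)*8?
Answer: 0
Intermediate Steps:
m = -232 (m = (-16 - 13)*8 = -29*8 = -232)
w = 356 (w = 7 - ((-477 - 232) + 360) = 7 - (-709 + 360) = 7 - 1*(-349) = 7 + 349 = 356)
(1 - 1)*w = (1 - 1)*356 = 0*356 = 0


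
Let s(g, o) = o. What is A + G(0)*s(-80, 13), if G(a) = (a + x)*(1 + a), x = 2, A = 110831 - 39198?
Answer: 71659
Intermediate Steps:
A = 71633
G(a) = (1 + a)*(2 + a) (G(a) = (a + 2)*(1 + a) = (2 + a)*(1 + a) = (1 + a)*(2 + a))
A + G(0)*s(-80, 13) = 71633 + (2 + 0**2 + 3*0)*13 = 71633 + (2 + 0 + 0)*13 = 71633 + 2*13 = 71633 + 26 = 71659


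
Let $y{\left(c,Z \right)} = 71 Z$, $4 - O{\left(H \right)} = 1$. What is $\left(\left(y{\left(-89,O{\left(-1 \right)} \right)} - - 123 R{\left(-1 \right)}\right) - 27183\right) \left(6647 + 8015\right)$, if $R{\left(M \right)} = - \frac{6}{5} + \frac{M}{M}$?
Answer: $- \frac{1978974126}{5} \approx -3.9579 \cdot 10^{8}$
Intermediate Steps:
$O{\left(H \right)} = 3$ ($O{\left(H \right)} = 4 - 1 = 3$)
$R{\left(M \right)} = - \frac{1}{5}$ ($R{\left(M \right)} = \left(-6\right) \frac{1}{5} + 1 = - \frac{6}{5} + 1 = - \frac{1}{5}$)
$\left(\left(y{\left(-89,O{\left(-1 \right)} \right)} - - 123 R{\left(-1 \right)}\right) - 27183\right) \left(6647 + 8015\right) = \left(\left(71 \cdot 3 - \left(-123\right) \left(- \frac{1}{5}\right)\right) - 27183\right) \left(6647 + 8015\right) = \left(\left(213 - \frac{123}{5}\right) - 27183\right) 14662 = \left(\frac{942}{5} - 27183\right) 14662 = \left(- \frac{134973}{5}\right) 14662 = - \frac{1978974126}{5}$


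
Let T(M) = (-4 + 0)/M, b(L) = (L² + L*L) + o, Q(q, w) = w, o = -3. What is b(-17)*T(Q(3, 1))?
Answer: -2300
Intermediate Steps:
b(L) = -3 + 2*L² (b(L) = (L² + L*L) - 3 = (L² + L²) - 3 = 2*L² - 3 = -3 + 2*L²)
T(M) = -4/M
b(-17)*T(Q(3, 1)) = (-3 + 2*(-17)²)*(-4/1) = (-3 + 2*289)*(-4*1) = (-3 + 578)*(-4) = 575*(-4) = -2300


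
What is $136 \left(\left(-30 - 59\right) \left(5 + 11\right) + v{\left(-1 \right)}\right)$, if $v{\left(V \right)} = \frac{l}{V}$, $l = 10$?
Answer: $-195024$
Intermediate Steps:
$v{\left(V \right)} = \frac{10}{V}$
$136 \left(\left(-30 - 59\right) \left(5 + 11\right) + v{\left(-1 \right)}\right) = 136 \left(\left(-30 - 59\right) \left(5 + 11\right) + \frac{10}{-1}\right) = 136 \left(\left(-89\right) 16 + 10 \left(-1\right)\right) = 136 \left(-1424 - 10\right) = 136 \left(-1434\right) = -195024$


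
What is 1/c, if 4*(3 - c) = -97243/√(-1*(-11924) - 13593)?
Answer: 80112/9456441385 + 388972*I*√1669/9456441385 ≈ 8.4717e-6 + 0.0016804*I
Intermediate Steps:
c = 3 - 97243*I*√1669/6676 (c = 3 - (-97243)/(4*(√(-1*(-11924) - 13593))) = 3 - (-97243)/(4*(√(11924 - 13593))) = 3 - (-97243)/(4*(√(-1669))) = 3 - (-97243)/(4*(I*√1669)) = 3 - (-97243)*(-I*√1669/1669)/4 = 3 - 97243*I*√1669/6676 ≈ 3.0 - 595.07*I)
1/c = 1/(3 - 97243*I*√1669/6676)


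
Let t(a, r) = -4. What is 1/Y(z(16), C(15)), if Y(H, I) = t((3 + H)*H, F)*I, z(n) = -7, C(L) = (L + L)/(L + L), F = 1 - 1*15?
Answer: -¼ ≈ -0.25000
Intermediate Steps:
F = -14 (F = 1 - 15 = -14)
C(L) = 1 (C(L) = (2*L)/((2*L)) = (2*L)*(1/(2*L)) = 1)
Y(H, I) = -4*I
1/Y(z(16), C(15)) = 1/(-4*1) = 1/(-4) = -¼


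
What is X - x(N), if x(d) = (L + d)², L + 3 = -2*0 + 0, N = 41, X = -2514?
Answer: -3958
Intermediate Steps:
L = -3 (L = -3 + (-2*0 + 0) = -3 + (0 + 0) = -3 + 0 = -3)
x(d) = (-3 + d)²
X - x(N) = -2514 - (-3 + 41)² = -2514 - 1*38² = -2514 - 1*1444 = -2514 - 1444 = -3958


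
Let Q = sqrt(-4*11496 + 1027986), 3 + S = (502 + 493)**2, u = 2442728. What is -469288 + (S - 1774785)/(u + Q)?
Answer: -1400102723777453140/2983459549991 + 784763*sqrt(982002)/5966919099982 ≈ -4.6929e+5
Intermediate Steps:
S = 990022 (S = -3 + (502 + 493)**2 = -3 + 995**2 = -3 + 990025 = 990022)
Q = sqrt(982002) (Q = sqrt(-45984 + 1027986) = sqrt(982002) ≈ 990.96)
-469288 + (S - 1774785)/(u + Q) = -469288 + (990022 - 1774785)/(2442728 + sqrt(982002)) = -469288 - 784763/(2442728 + sqrt(982002))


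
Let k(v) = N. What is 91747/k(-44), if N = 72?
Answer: 91747/72 ≈ 1274.3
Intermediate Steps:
k(v) = 72
91747/k(-44) = 91747/72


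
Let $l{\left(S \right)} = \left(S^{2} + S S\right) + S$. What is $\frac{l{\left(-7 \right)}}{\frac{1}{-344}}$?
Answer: $-31304$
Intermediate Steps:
$l{\left(S \right)} = S + 2 S^{2}$ ($l{\left(S \right)} = \left(S^{2} + S^{2}\right) + S = 2 S^{2} + S = S + 2 S^{2}$)
$\frac{l{\left(-7 \right)}}{\frac{1}{-344}} = \frac{\left(-7\right) \left(1 + 2 \left(-7\right)\right)}{\frac{1}{-344}} = \frac{\left(-7\right) \left(1 - 14\right)}{- \frac{1}{344}} = \left(-7\right) \left(-13\right) \left(-344\right) = 91 \left(-344\right) = -31304$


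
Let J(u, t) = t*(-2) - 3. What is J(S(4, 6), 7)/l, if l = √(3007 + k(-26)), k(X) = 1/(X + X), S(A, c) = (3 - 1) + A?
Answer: -34*√2032719/156363 ≈ -0.31002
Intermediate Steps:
S(A, c) = 2 + A
J(u, t) = -3 - 2*t (J(u, t) = -2*t - 3 = -3 - 2*t)
k(X) = 1/(2*X)
l = √2032719/26 (l = √(3007 + (½)/(-26)) = √(3007 + (½)*(-1/26)) = √(3007 - 1/52) = √(156363/52) = √2032719/26 ≈ 54.836)
J(S(4, 6), 7)/l = (-3 - 2*7)/((√2032719/26)) = (-3 - 14)*(2*√2032719/156363) = -34*√2032719/156363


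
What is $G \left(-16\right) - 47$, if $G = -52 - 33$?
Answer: $1313$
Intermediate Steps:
$G = -85$
$G \left(-16\right) - 47 = \left(-85\right) \left(-16\right) - 47 = 1360 - 47 = 1313$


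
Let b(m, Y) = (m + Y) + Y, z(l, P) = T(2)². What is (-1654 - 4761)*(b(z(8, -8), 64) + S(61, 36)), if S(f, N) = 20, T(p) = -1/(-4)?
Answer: -15197135/16 ≈ -9.4982e+5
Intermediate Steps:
T(p) = ¼ (T(p) = -1*(-¼) = ¼)
z(l, P) = 1/16 (z(l, P) = (¼)² = 1/16)
b(m, Y) = m + 2*Y (b(m, Y) = (Y + m) + Y = m + 2*Y)
(-1654 - 4761)*(b(z(8, -8), 64) + S(61, 36)) = (-1654 - 4761)*((1/16 + 2*64) + 20) = -6415*((1/16 + 128) + 20) = -6415*(2049/16 + 20) = -6415*2369/16 = -15197135/16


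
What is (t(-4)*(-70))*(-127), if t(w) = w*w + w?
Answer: 106680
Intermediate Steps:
t(w) = w + w² (t(w) = w² + w = w + w²)
(t(-4)*(-70))*(-127) = (-4*(1 - 4)*(-70))*(-127) = (-4*(-3)*(-70))*(-127) = (12*(-70))*(-127) = -840*(-127) = 106680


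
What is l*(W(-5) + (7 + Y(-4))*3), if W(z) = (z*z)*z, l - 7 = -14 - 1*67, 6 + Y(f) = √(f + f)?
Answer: 9028 - 444*I*√2 ≈ 9028.0 - 627.91*I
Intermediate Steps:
Y(f) = -6 + √2*√f (Y(f) = -6 + √(f + f) = -6 + √(2*f) = -6 + √2*√f)
l = -74 (l = 7 + (-14 - 1*67) = 7 + (-14 - 67) = 7 - 81 = -74)
W(z) = z³ (W(z) = z²*z = z³)
l*(W(-5) + (7 + Y(-4))*3) = -74*((-5)³ + (7 + (-6 + √2*√(-4)))*3) = -74*(-125 + (7 + (-6 + √2*(2*I)))*3) = -74*(-125 + (7 + (-6 + 2*I*√2))*3) = -74*(-125 + (1 + 2*I*√2)*3) = -74*(-125 + (3 + 6*I*√2)) = -74*(-122 + 6*I*√2) = 9028 - 444*I*√2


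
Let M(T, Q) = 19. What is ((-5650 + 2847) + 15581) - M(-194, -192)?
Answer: 12759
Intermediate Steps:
((-5650 + 2847) + 15581) - M(-194, -192) = ((-5650 + 2847) + 15581) - 1*19 = (-2803 + 15581) - 19 = 12778 - 19 = 12759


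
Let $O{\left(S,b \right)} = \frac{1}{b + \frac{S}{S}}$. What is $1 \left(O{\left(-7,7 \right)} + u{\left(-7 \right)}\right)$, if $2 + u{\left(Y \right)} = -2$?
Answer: $- \frac{31}{8} \approx -3.875$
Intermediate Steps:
$O{\left(S,b \right)} = \frac{1}{1 + b}$ ($O{\left(S,b \right)} = \frac{1}{b + 1} = \frac{1}{1 + b}$)
$u{\left(Y \right)} = -4$ ($u{\left(Y \right)} = -2 - 2 = -4$)
$1 \left(O{\left(-7,7 \right)} + u{\left(-7 \right)}\right) = 1 \left(\frac{1}{1 + 7} - 4\right) = 1 \left(\frac{1}{8} - 4\right) = 1 \left(- \frac{31}{8}\right) = - \frac{31}{8}$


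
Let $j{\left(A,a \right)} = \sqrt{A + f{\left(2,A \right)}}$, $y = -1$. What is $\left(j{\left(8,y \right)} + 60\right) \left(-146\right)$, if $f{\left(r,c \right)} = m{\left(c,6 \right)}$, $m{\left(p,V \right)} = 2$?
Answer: $-8760 - 146 \sqrt{10} \approx -9221.7$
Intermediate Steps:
$f{\left(r,c \right)} = 2$
$j{\left(A,a \right)} = \sqrt{2 + A}$ ($j{\left(A,a \right)} = \sqrt{A + 2} = \sqrt{2 + A}$)
$\left(j{\left(8,y \right)} + 60\right) \left(-146\right) = \left(\sqrt{2 + 8} + 60\right) \left(-146\right) = \left(\sqrt{10} + 60\right) \left(-146\right) = \left(60 + \sqrt{10}\right) \left(-146\right) = -8760 - 146 \sqrt{10}$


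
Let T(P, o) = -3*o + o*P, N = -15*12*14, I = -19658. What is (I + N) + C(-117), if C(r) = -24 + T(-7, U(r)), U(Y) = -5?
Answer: -22152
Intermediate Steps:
N = -2520 (N = -180*14 = -2520)
T(P, o) = -3*o + P*o
C(r) = 26 (C(r) = -24 - 5*(-3 - 7) = -24 - 5*(-10) = -24 + 50 = 26)
(I + N) + C(-117) = (-19658 - 2520) + 26 = -22178 + 26 = -22152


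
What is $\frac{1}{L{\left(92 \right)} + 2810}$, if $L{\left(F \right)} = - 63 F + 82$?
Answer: $- \frac{1}{2904} \approx -0.00034435$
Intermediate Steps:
$L{\left(F \right)} = 82 - 63 F$
$\frac{1}{L{\left(92 \right)} + 2810} = \frac{1}{\left(82 - 5796\right) + 2810} = \frac{1}{-5714 + 2810} = \frac{1}{-2904} = - \frac{1}{2904}$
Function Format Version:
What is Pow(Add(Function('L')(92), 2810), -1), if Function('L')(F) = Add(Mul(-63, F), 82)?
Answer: Rational(-1, 2904) ≈ -0.00034435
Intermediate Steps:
Function('L')(F) = Add(82, Mul(-63, F))
Pow(Add(Function('L')(92), 2810), -1) = Pow(Add(Add(82, Mul(-63, 92)), 2810), -1) = Pow(Add(Add(82, -5796), 2810), -1) = Pow(Add(-5714, 2810), -1) = Pow(-2904, -1) = Rational(-1, 2904)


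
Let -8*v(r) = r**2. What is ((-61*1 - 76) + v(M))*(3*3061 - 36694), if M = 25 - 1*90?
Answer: 146386031/8 ≈ 1.8298e+7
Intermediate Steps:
M = -65 (M = 25 - 90 = -65)
v(r) = -r**2/8
((-61*1 - 76) + v(M))*(3*3061 - 36694) = ((-61*1 - 76) - 1/8*(-65)**2)*(3*3061 - 36694) = ((-61 - 76) - 1/8*4225)*(9183 - 36694) = (-137 - 4225/8)*(-27511) = -5321/8*(-27511) = 146386031/8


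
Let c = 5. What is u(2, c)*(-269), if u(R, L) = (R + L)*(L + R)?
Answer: -13181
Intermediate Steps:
u(R, L) = (L + R)**2 (u(R, L) = (L + R)*(L + R) = (L + R)**2)
u(2, c)*(-269) = (5 + 2)**2*(-269) = 7**2*(-269) = 49*(-269) = -13181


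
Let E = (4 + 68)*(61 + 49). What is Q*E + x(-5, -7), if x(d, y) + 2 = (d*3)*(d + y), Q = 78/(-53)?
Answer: -608326/53 ≈ -11478.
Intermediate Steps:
Q = -78/53 (Q = 78*(-1/53) = -78/53 ≈ -1.4717)
E = 7920 (E = 72*110 = 7920)
x(d, y) = -2 + 3*d*(d + y) (x(d, y) = -2 + (d*3)*(d + y) = -2 + (3*d)*(d + y) = -2 + 3*d*(d + y))
Q*E + x(-5, -7) = -78/53*7920 + (-2 + 3*(-5)² + 3*(-5)*(-7)) = -617760/53 + (-2 + 3*25 + 105) = -617760/53 + (-2 + 75 + 105) = -617760/53 + 178 = -608326/53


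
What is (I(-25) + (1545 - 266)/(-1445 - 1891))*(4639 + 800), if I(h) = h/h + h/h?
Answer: 9777509/1112 ≈ 8792.7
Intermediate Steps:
I(h) = 2 (I(h) = 1 + 1 = 2)
(I(-25) + (1545 - 266)/(-1445 - 1891))*(4639 + 800) = (2 + (1545 - 266)/(-1445 - 1891))*(4639 + 800) = (2 + 1279/(-3336))*5439 = (2 + 1279*(-1/3336))*5439 = (2 - 1279/3336)*5439 = (5393/3336)*5439 = 9777509/1112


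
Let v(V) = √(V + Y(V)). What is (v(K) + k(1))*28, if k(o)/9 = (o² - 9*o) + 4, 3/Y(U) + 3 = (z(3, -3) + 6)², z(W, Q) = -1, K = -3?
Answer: -1008 + 42*I*√154/11 ≈ -1008.0 + 47.382*I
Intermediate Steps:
Y(U) = 3/22 (Y(U) = 3/(-3 + (-1 + 6)²) = 3/(-3 + 5²) = 3/(-3 + 25) = 3/22)
k(o) = 36 - 81*o + 9*o² (k(o) = 9*((o² - 9*o) + 4) = 9*(4 + o² - 9*o) = 36 - 81*o + 9*o²)
v(V) = √(3/22 + V) (v(V) = √(V + 3/22) = √(3/22 + V))
(v(K) + k(1))*28 = (√(66 + 484*(-3))/22 + (36 - 81*1 + 9*1²))*28 = (√(66 - 1452)/22 + (36 - 81 + 9*1))*28 = (√(-1386)/22 + (36 - 81 + 9))*28 = ((3*I*√154)/22 - 36)*28 = (3*I*√154/22 - 36)*28 = (-36 + 3*I*√154/22)*28 = -1008 + 42*I*√154/11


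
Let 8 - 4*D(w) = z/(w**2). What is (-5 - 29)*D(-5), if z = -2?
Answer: -1717/25 ≈ -68.680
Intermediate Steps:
D(w) = 2 + 1/(2*w**2) (D(w) = 2 - (-1)/(2*(w**2)) = 2 - (-1)/(2*w**2) = 2 + 1/(2*w**2))
(-5 - 29)*D(-5) = (-5 - 29)*(2 + (1/2)/(-5)**2) = -34*(2 + (1/2)*(1/25)) = -34*(2 + 1/50) = -34*101/50 = -1717/25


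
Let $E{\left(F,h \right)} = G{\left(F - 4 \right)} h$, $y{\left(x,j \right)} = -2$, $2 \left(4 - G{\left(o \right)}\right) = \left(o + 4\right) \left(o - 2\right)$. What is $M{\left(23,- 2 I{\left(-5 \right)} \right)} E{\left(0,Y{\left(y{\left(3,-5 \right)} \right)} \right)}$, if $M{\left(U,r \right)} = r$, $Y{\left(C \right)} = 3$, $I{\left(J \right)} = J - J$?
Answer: $0$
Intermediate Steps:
$I{\left(J \right)} = 0$
$G{\left(o \right)} = 4 - \frac{\left(-2 + o\right) \left(4 + o\right)}{2}$ ($G{\left(o \right)} = 4 - \frac{\left(o + 4\right) \left(o - 2\right)}{2} = 4 - \frac{\left(4 + o\right) \left(-2 + o\right)}{2} = 4 - \frac{\left(-2 + o\right) \left(4 + o\right)}{2}$)
$E{\left(F,h \right)} = h \left(12 - F - \frac{\left(-4 + F\right)^{2}}{2}\right)$ ($E{\left(F,h \right)} = \left(8 - \left(F - 4\right) - \frac{\left(F - 4\right)^{2}}{2}\right) h = \left(8 - \left(-4 + F\right) - \frac{\left(-4 + F\right)^{2}}{2}\right) h = \left(12 - F - \frac{\left(-4 + F\right)^{2}}{2}\right) h = h \left(12 - F - \frac{\left(-4 + F\right)^{2}}{2}\right)$)
$M{\left(23,- 2 I{\left(-5 \right)} \right)} E{\left(0,Y{\left(y{\left(3,-5 \right)} \right)} \right)} = \left(-2\right) 0 \cdot \frac{1}{2} \cdot 3 \left(8 - 0^{2} + 6 \cdot 0\right) = 0 \cdot \frac{1}{2} \cdot 3 \left(8 - 0 + 0\right) = 0 \cdot \frac{1}{2} \cdot 3 \left(8 + 0 + 0\right) = 0 \cdot \frac{1}{2} \cdot 3 \cdot 8 = 0 \cdot 12 = 0$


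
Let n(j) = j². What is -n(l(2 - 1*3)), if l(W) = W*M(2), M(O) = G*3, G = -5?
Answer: -225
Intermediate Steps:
M(O) = -15 (M(O) = -5*3 = -15)
l(W) = -15*W (l(W) = W*(-15) = -15*W)
-n(l(2 - 1*3)) = -(-15*(2 - 1*3))² = -(-15*(2 - 3))² = -(-15*(-1))² = -1*15² = -1*225 = -225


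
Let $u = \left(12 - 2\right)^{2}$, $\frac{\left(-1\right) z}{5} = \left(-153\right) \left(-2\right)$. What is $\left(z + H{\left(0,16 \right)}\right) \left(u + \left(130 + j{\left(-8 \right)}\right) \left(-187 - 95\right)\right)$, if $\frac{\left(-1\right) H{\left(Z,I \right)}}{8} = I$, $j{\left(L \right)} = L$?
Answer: $56876032$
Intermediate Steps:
$H{\left(Z,I \right)} = - 8 I$
$z = -1530$ ($z = - 5 \left(\left(-153\right) \left(-2\right)\right) = \left(-5\right) 306 = -1530$)
$u = 100$ ($u = \left(12 - 2\right)^{2} = 10^{2} = 100$)
$\left(z + H{\left(0,16 \right)}\right) \left(u + \left(130 + j{\left(-8 \right)}\right) \left(-187 - 95\right)\right) = \left(-1530 - 128\right) \left(100 + \left(130 - 8\right) \left(-187 - 95\right)\right) = \left(-1530 - 128\right) \left(100 + 122 \left(-282\right)\right) = - 1658 \left(100 - 34404\right) = \left(-1658\right) \left(-34304\right) = 56876032$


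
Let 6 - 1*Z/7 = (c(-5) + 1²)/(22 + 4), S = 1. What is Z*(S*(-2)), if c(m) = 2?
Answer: -1071/13 ≈ -82.385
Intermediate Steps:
Z = 1071/26 (Z = 42 - 7*(2 + 1²)/(22 + 4) = 42 - 7*(2 + 1)/26 = 42 - 21/26 = 1071/26 ≈ 41.192)
Z*(S*(-2)) = 1071*(1*(-2))/26 = (1071/26)*(-2) = -1071/13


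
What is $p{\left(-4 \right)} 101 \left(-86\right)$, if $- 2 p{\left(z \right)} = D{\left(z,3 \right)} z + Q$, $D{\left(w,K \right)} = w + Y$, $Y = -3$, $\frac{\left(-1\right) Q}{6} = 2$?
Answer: $69488$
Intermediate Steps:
$Q = -12$ ($Q = \left(-6\right) 2 = -12$)
$D{\left(w,K \right)} = -3 + w$ ($D{\left(w,K \right)} = w - 3 = -3 + w$)
$p{\left(z \right)} = 6 - \frac{z \left(-3 + z\right)}{2}$ ($p{\left(z \right)} = - \frac{\left(-3 + z\right) z - 12}{2} = - \frac{z \left(-3 + z\right) - 12}{2} = - \frac{-12 + z \left(-3 + z\right)}{2} = 6 - \frac{z \left(-3 + z\right)}{2}$)
$p{\left(-4 \right)} 101 \left(-86\right) = \left(6 - - 2 \left(-3 - 4\right)\right) 101 \left(-86\right) = \left(6 - \left(-2\right) \left(-7\right)\right) 101 \left(-86\right) = \left(6 - 14\right) 101 \left(-86\right) = \left(-8\right) 101 \left(-86\right) = \left(-808\right) \left(-86\right) = 69488$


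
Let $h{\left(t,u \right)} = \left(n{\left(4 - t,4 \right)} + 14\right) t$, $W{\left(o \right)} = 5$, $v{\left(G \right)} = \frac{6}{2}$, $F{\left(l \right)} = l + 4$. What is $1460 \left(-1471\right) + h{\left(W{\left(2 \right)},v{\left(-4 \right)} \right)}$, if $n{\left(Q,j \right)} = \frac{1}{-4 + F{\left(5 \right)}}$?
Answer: $-2147589$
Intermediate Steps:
$F{\left(l \right)} = 4 + l$
$n{\left(Q,j \right)} = \frac{1}{5}$ ($n{\left(Q,j \right)} = \frac{1}{-4 + \left(4 + 5\right)} = \frac{1}{-4 + 9} = \frac{1}{5}$)
$v{\left(G \right)} = 3$ ($v{\left(G \right)} = 6 \cdot \frac{1}{2} = 3$)
$h{\left(t,u \right)} = \frac{71 t}{5}$ ($h{\left(t,u \right)} = \left(\frac{1}{5} + 14\right) t = \frac{71 t}{5}$)
$1460 \left(-1471\right) + h{\left(W{\left(2 \right)},v{\left(-4 \right)} \right)} = 1460 \left(-1471\right) + \frac{71}{5} \cdot 5 = -2147660 + 71 = -2147589$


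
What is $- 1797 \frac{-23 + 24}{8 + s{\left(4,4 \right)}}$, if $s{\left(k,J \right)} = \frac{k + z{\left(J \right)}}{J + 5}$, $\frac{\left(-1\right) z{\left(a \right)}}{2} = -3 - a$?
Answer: $- \frac{1797}{10} \approx -179.7$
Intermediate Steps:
$z{\left(a \right)} = 6 + 2 a$ ($z{\left(a \right)} = - 2 \left(-3 - a\right) = 6 + 2 a$)
$s{\left(k,J \right)} = \frac{6 + k + 2 J}{5 + J}$ ($s{\left(k,J \right)} = \frac{k + \left(6 + 2 J\right)}{J + 5} = \frac{6 + k + 2 J}{5 + J}$)
$- 1797 \frac{-23 + 24}{8 + s{\left(4,4 \right)}} = - 1797 \frac{-23 + 24}{8 + \frac{6 + 4 + 2 \cdot 4}{5 + 4}} = - 1797 \cdot 1 \frac{1}{8 + \frac{6 + 4 + 8}{9}} = - 1797 \cdot 1 \frac{1}{8 + \frac{1}{9} \cdot 18} = - 1797 \cdot 1 \frac{1}{8 + 2} = - 1797 \cdot 1 \cdot \frac{1}{10} = \left(-1797\right) \frac{1}{10} = - \frac{1797}{10}$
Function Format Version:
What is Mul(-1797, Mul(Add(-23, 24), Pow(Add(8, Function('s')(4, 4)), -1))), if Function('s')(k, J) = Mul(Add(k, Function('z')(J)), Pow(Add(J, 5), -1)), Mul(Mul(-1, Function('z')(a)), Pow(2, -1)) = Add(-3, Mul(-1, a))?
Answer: Rational(-1797, 10) ≈ -179.70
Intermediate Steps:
Function('z')(a) = Add(6, Mul(2, a)) (Function('z')(a) = Mul(-2, Add(-3, Mul(-1, a))) = Add(6, Mul(2, a)))
Function('s')(k, J) = Mul(Pow(Add(5, J), -1), Add(6, k, Mul(2, J))) (Function('s')(k, J) = Mul(Add(k, Add(6, Mul(2, J))), Pow(Add(J, 5), -1)) = Mul(Add(6, k, Mul(2, J)), Pow(Add(5, J), -1)) = Mul(Pow(Add(5, J), -1), Add(6, k, Mul(2, J))))
Mul(-1797, Mul(Add(-23, 24), Pow(Add(8, Function('s')(4, 4)), -1))) = Mul(-1797, Mul(Add(-23, 24), Pow(Add(8, Mul(Pow(Add(5, 4), -1), Add(6, 4, Mul(2, 4)))), -1))) = Mul(-1797, Mul(1, Pow(Add(8, Mul(Pow(9, -1), Add(6, 4, 8))), -1))) = Mul(-1797, Mul(1, Pow(Add(8, Mul(Rational(1, 9), 18)), -1))) = Mul(-1797, Mul(1, Pow(Add(8, 2), -1))) = Mul(-1797, Mul(1, Pow(10, -1))) = Mul(-1797, Mul(1, Rational(1, 10))) = Mul(-1797, Rational(1, 10)) = Rational(-1797, 10)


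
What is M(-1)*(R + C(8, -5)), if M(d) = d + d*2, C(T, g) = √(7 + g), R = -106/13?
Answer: 318/13 - 3*√2 ≈ 20.219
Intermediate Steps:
R = -106/13 (R = -106*1/13 = -106/13 ≈ -8.1538)
M(d) = 3*d (M(d) = d + 2*d = 3*d)
M(-1)*(R + C(8, -5)) = (3*(-1))*(-106/13 + √(7 - 5)) = -3*(-106/13 + √2) = 318/13 - 3*√2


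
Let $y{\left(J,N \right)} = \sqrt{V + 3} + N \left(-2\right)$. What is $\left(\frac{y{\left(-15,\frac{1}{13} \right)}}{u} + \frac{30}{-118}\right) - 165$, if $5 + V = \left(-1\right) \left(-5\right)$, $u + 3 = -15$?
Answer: $- \frac{1140691}{6903} - \frac{\sqrt{3}}{18} \approx -165.34$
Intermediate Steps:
$u = -18$ ($u = -3 - 15 = -18$)
$V = 0$ ($V = -5 - -5 = -5 + 5 = 0$)
$y{\left(J,N \right)} = \sqrt{3} - 2 N$ ($y{\left(J,N \right)} = \sqrt{0 + 3} + N \left(-2\right) = \sqrt{3} - 2 N$)
$\left(\frac{y{\left(-15,\frac{1}{13} \right)}}{u} + \frac{30}{-118}\right) - 165 = \left(\frac{\sqrt{3} - \frac{2}{13}}{-18} + \frac{30}{-118}\right) - 165 = \left(\left(\sqrt{3} - \frac{2}{13}\right) \left(- \frac{1}{18}\right) + 30 \left(- \frac{1}{118}\right)\right) - 165 = \left(\left(\sqrt{3} - \frac{2}{13}\right) \left(- \frac{1}{18}\right) - \frac{15}{59}\right) - 165 = \left(\left(- \frac{2}{13} + \sqrt{3}\right) \left(- \frac{1}{18}\right) - \frac{15}{59}\right) - 165 = \left(\left(\frac{1}{117} - \frac{\sqrt{3}}{18}\right) - \frac{15}{59}\right) - 165 = \left(- \frac{1696}{6903} - \frac{\sqrt{3}}{18}\right) - 165 = - \frac{1140691}{6903} - \frac{\sqrt{3}}{18}$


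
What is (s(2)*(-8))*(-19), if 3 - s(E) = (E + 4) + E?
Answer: -760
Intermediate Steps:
s(E) = -1 - 2*E (s(E) = 3 - ((E + 4) + E) = 3 - ((4 + E) + E) = 3 - (4 + 2*E) = 3 + (-4 - 2*E) = -1 - 2*E)
(s(2)*(-8))*(-19) = ((-1 - 2*2)*(-8))*(-19) = ((-1 - 4)*(-8))*(-19) = -5*(-8)*(-19) = 40*(-19) = -760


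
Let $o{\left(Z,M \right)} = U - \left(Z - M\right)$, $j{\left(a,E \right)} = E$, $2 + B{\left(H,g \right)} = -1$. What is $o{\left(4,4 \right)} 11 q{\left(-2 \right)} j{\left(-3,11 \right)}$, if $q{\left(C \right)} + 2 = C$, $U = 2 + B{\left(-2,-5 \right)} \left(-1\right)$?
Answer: $-2420$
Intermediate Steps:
$B{\left(H,g \right)} = -3$ ($B{\left(H,g \right)} = -2 - 1 = -3$)
$U = 5$ ($U = 2 - -3 = 2 + 3 = 5$)
$q{\left(C \right)} = -2 + C$
$o{\left(Z,M \right)} = 5 + M - Z$ ($o{\left(Z,M \right)} = 5 - \left(Z - M\right) = 5 + \left(M - Z\right) = 5 + M - Z$)
$o{\left(4,4 \right)} 11 q{\left(-2 \right)} j{\left(-3,11 \right)} = \left(5 + 4 - 4\right) 11 \left(-2 - 2\right) 11 = \left(5 + 4 - 4\right) 11 \left(-4\right) 11 = 5 \cdot 11 \left(-4\right) 11 = 55 \left(-4\right) 11 = \left(-220\right) 11 = -2420$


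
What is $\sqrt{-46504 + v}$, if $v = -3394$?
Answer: $i \sqrt{49898} \approx 223.38 i$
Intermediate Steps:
$\sqrt{-46504 + v} = \sqrt{-46504 - 3394} = \sqrt{-49898} = i \sqrt{49898}$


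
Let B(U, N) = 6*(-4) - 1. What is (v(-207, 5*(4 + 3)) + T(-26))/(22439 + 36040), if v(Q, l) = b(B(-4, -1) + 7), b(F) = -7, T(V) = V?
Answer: -11/19493 ≈ -0.00056431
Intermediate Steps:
B(U, N) = -25 (B(U, N) = -24 - 1 = -25)
v(Q, l) = -7
(v(-207, 5*(4 + 3)) + T(-26))/(22439 + 36040) = (-7 - 26)/(22439 + 36040) = -33/58479 = -33*1/58479 = -11/19493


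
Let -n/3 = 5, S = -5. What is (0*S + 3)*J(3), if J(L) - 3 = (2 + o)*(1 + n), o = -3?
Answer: 51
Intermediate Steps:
n = -15 (n = -3*5 = -15)
J(L) = 17 (J(L) = 3 + (2 - 3)*(1 - 15) = 3 - 1*(-14) = 3 + 14 = 17)
(0*S + 3)*J(3) = (0*(-5) + 3)*17 = (0 + 3)*17 = 3*17 = 51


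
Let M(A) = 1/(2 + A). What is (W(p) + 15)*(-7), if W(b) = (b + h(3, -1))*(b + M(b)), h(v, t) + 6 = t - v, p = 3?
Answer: 259/5 ≈ 51.800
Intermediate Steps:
h(v, t) = -6 + t - v (h(v, t) = -6 + (t - v) = -6 + t - v)
W(b) = (-10 + b)*(b + 1/(2 + b)) (W(b) = (b + (-6 - 1 - 1*3))*(b + 1/(2 + b)) = (b + (-6 - 1 - 3))*(b + 1/(2 + b)) = (b - 10)*(b + 1/(2 + b)) = (-10 + b)*(b + 1/(2 + b)))
(W(p) + 15)*(-7) = ((-10 + 3 + 3*(-10 + 3)*(2 + 3))/(2 + 3) + 15)*(-7) = ((-10 + 3 + 3*(-7)*5)/5 + 15)*(-7) = ((-10 + 3 - 105)/5 + 15)*(-7) = ((⅕)*(-112) + 15)*(-7) = (-112/5 + 15)*(-7) = -37/5*(-7) = 259/5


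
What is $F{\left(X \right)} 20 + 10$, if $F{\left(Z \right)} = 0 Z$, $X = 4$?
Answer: $10$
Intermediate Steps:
$F{\left(Z \right)} = 0$
$F{\left(X \right)} 20 + 10 = 0 \cdot 20 + 10 = 0 + 10 = 10$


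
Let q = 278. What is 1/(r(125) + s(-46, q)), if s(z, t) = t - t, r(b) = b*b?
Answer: 1/15625 ≈ 6.4000e-5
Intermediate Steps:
r(b) = b²
s(z, t) = 0
1/(r(125) + s(-46, q)) = 1/(125² + 0) = 1/(15625 + 0) = 1/15625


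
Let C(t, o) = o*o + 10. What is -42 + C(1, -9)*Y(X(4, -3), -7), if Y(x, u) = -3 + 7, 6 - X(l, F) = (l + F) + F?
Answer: 322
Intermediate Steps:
X(l, F) = 6 - l - 2*F (X(l, F) = 6 - ((l + F) + F) = 6 - ((F + l) + F) = 6 - (l + 2*F) = 6 + (-l - 2*F) = 6 - l - 2*F)
C(t, o) = 10 + o² (C(t, o) = o² + 10 = 10 + o²)
Y(x, u) = 4
-42 + C(1, -9)*Y(X(4, -3), -7) = -42 + (10 + (-9)²)*4 = -42 + (10 + 81)*4 = -42 + 91*4 = -42 + 364 = 322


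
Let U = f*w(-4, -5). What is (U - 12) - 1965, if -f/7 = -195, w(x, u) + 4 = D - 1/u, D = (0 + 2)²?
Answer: -1704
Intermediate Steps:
D = 4 (D = 2² = 4)
w(x, u) = -1/u (w(x, u) = -4 + (4 - 1/u) = -1/u)
f = 1365 (f = -7*(-195) = 1365)
U = 273 (U = 1365*(-1/(-5)) = 1365*(-1*(-⅕)) = 1365*(⅕) = 273)
(U - 12) - 1965 = (273 - 12) - 1965 = 261 - 1965 = -1704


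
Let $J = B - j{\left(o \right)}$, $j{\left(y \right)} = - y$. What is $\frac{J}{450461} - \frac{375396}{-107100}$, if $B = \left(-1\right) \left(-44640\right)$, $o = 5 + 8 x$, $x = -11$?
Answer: $\frac{2069920384}{574337775} \approx 3.604$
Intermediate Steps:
$o = -83$ ($o = 5 + 8 \left(-11\right) = 5 - 88 = -83$)
$B = 44640$
$J = 44557$ ($J = 44640 - \left(-1\right) \left(-83\right) = 44640 - 83 = 44557$)
$\frac{J}{450461} - \frac{375396}{-107100} = \frac{44557}{450461} - \frac{375396}{-107100} = 44557 \cdot \frac{1}{450461} - - \frac{4469}{1275} = \frac{44557}{450461} + \frac{4469}{1275} = \frac{2069920384}{574337775}$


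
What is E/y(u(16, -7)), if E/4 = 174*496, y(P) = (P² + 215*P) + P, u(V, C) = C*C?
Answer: 345216/12985 ≈ 26.586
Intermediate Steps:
u(V, C) = C²
y(P) = P² + 216*P
E = 345216 (E = 4*(174*496) = 4*86304 = 345216)
E/y(u(16, -7)) = 345216/(((-7)²*(216 + (-7)²))) = 345216/((49*(216 + 49))) = 345216/((49*265)) = 345216/12985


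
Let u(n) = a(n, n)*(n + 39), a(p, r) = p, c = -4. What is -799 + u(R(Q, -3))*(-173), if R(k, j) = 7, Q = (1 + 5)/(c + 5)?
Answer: -56505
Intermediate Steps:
Q = 6 (Q = (1 + 5)/(-4 + 5) = 6/1 = 6*1 = 6)
u(n) = n*(39 + n) (u(n) = n*(n + 39) = n*(39 + n))
-799 + u(R(Q, -3))*(-173) = -799 + (7*(39 + 7))*(-173) = -799 + (7*46)*(-173) = -799 + 322*(-173) = -799 - 55706 = -56505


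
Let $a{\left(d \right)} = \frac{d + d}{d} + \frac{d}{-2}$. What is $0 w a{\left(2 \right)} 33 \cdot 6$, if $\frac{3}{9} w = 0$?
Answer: $0$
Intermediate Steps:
$a{\left(d \right)} = 2 - \frac{d}{2}$ ($a{\left(d \right)} = \frac{2 d}{d} + d \left(- \frac{1}{2}\right) = 2 - \frac{d}{2}$)
$w = 0$ ($w = 3 \cdot 0 = 0$)
$0 w a{\left(2 \right)} 33 \cdot 6 = 0 \cdot 0 \left(2 - 1\right) 33 \cdot 6 = 0 \left(2 - 1\right) 33 \cdot 6 = 0 \cdot 1 \cdot 33 \cdot 6 = 0 \cdot 33 \cdot 6 = 0 \cdot 6 = 0$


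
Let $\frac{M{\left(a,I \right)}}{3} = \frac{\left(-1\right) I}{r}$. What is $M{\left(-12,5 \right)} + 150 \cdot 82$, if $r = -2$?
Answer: $\frac{24615}{2} \approx 12308.0$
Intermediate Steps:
$M{\left(a,I \right)} = \frac{3 I}{2}$ ($M{\left(a,I \right)} = 3 \frac{\left(-1\right) I}{-2} = 3 - I \left(- \frac{1}{2}\right) = 3 \frac{I}{2} = \frac{3 I}{2}$)
$M{\left(-12,5 \right)} + 150 \cdot 82 = \frac{3}{2} \cdot 5 + 150 \cdot 82 = \frac{15}{2} + 12300 = \frac{24615}{2}$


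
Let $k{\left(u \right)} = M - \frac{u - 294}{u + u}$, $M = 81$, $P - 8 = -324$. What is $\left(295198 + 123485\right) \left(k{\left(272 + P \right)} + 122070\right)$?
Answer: $\frac{2250201316425}{44} \approx 5.1141 \cdot 10^{10}$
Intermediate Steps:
$P = -316$ ($P = 8 - 324 = -316$)
$k{\left(u \right)} = 81 - \frac{-294 + u}{2 u}$ ($k{\left(u \right)} = 81 - \frac{u - 294}{u + u} = 81 - \frac{-294 + u}{2 u}$)
$\left(295198 + 123485\right) \left(k{\left(272 + P \right)} + 122070\right) = \left(295198 + 123485\right) \left(\left(\frac{161}{2} + \frac{147}{272 - 316}\right) + 122070\right) = 418683 \left(\left(\frac{161}{2} + \frac{147}{-44}\right) + 122070\right) = 418683 \left(\left(\frac{161}{2} + 147 \left(- \frac{1}{44}\right)\right) + 122070\right) = 418683 \left(\left(\frac{161}{2} - \frac{147}{44}\right) + 122070\right) = 418683 \left(\frac{3395}{44} + 122070\right) = 418683 \cdot \frac{5374475}{44} = \frac{2250201316425}{44}$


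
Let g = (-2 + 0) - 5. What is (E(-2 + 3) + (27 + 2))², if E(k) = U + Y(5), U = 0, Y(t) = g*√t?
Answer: 1086 - 406*√5 ≈ 178.16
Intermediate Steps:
g = -7 (g = -2 - 5 = -7)
Y(t) = -7*√t
E(k) = -7*√5 (E(k) = 0 - 7*√5 = -7*√5)
(E(-2 + 3) + (27 + 2))² = (-7*√5 + (27 + 2))² = (-7*√5 + 29)² = (29 - 7*√5)²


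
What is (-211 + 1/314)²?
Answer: 4389460009/98596 ≈ 44520.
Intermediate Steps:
(-211 + 1/314)² = (-66253/314)² = 4389460009/98596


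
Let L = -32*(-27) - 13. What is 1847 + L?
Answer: 2698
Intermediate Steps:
L = 851 (L = 864 - 13 = 851)
1847 + L = 1847 + 851 = 2698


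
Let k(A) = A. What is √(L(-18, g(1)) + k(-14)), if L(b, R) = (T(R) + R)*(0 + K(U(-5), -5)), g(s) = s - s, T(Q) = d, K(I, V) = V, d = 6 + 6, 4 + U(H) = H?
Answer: I*√74 ≈ 8.6023*I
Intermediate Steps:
U(H) = -4 + H
d = 12
T(Q) = 12
g(s) = 0
L(b, R) = -60 - 5*R (L(b, R) = (12 + R)*(0 - 5) = (12 + R)*(-5) = -60 - 5*R)
√(L(-18, g(1)) + k(-14)) = √((-60 - 5*0) - 14) = √((-60 + 0) - 14) = √(-60 - 14) = √(-74) = I*√74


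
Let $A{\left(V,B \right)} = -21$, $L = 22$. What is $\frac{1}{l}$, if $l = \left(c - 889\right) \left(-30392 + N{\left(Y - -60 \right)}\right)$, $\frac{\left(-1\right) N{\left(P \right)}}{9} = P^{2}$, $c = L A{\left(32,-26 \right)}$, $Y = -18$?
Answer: $\frac{1}{62508068} \approx 1.5998 \cdot 10^{-8}$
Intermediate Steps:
$c = -462$ ($c = 22 \left(-21\right) = -462$)
$N{\left(P \right)} = - 9 P^{2}$
$l = 62508068$ ($l = \left(-462 - 889\right) \left(-30392 - 9 \left(-18 - -60\right)^{2}\right) = - 1351 \left(-30392 - 9 \left(-18 + 60\right)^{2}\right) = - 1351 \left(-30392 - 9 \cdot 42^{2}\right) = - 1351 \left(-30392 - 15876\right) = \left(-1351\right) \left(-46268\right) = 62508068$)
$\frac{1}{l} = \frac{1}{62508068}$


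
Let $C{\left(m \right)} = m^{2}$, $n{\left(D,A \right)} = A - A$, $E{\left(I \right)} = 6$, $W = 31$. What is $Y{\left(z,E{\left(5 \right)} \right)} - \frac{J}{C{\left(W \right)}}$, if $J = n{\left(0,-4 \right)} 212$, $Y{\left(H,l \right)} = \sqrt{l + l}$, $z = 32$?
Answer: $2 \sqrt{3} \approx 3.4641$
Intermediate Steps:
$n{\left(D,A \right)} = 0$
$Y{\left(H,l \right)} = \sqrt{2} \sqrt{l}$ ($Y{\left(H,l \right)} = \sqrt{2 l} = \sqrt{2} \sqrt{l}$)
$J = 0$ ($J = 0 \cdot 212 = 0$)
$Y{\left(z,E{\left(5 \right)} \right)} - \frac{J}{C{\left(W \right)}} = \sqrt{2} \sqrt{6} - \frac{0}{31^{2}} = 2 \sqrt{3} - \frac{0}{961} = 2 \sqrt{3} - 0 \cdot \frac{1}{961} = 2 \sqrt{3} - 0 = 2 \sqrt{3} + 0 = 2 \sqrt{3}$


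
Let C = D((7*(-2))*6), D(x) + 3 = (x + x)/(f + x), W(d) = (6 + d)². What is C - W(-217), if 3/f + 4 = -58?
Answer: -77334716/1737 ≈ -44522.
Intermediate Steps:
f = -3/62 (f = 3/(-4 - 58) = 3/(-62) = 3*(-1/62) = -3/62 ≈ -0.048387)
D(x) = -3 + 2*x/(-3/62 + x) (D(x) = -3 + (x + x)/(-3/62 + x) = -3 + (2*x)/(-3/62 + x) = -3 + 2*x/(-3/62 + x))
C = -1739/1737 (C = (9 - 62*7*(-2)*6)/(-3 + 62*((7*(-2))*6)) = (9 - (-868)*6)/(-3 + 62*(-14*6)) = (9 - 62*(-84))/(-3 + 62*(-84)) = (9 + 5208)/(-3 - 5208) = 5217/(-5211) = -1/5211*5217 = -1739/1737 ≈ -1.0012)
C - W(-217) = -1739/1737 - (6 - 217)² = -1739/1737 - 1*(-211)² = -1739/1737 - 1*44521 = -1739/1737 - 44521 = -77334716/1737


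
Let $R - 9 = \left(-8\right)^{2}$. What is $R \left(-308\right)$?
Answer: $-22484$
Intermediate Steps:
$R = 73$ ($R = 9 + \left(-8\right)^{2} = 9 + 64 = 73$)
$R \left(-308\right) = 73 \left(-308\right) = -22484$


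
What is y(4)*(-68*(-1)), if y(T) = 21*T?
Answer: 5712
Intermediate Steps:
y(4)*(-68*(-1)) = (21*4)*(-68*(-1)) = 84*68 = 5712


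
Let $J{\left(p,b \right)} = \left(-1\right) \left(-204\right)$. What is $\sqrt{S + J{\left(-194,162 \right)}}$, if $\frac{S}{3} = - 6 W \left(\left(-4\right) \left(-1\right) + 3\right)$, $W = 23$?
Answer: $i \sqrt{2694} \approx 51.904 i$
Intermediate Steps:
$J{\left(p,b \right)} = 204$
$S = -2898$ ($S = 3 \left(-6\right) 23 \left(\left(-4\right) \left(-1\right) + 3\right) = 3 \left(- 138 \left(4 + 3\right)\right) = 3 \left(\left(-138\right) 7\right) = 3 \left(-966\right) = -2898$)
$\sqrt{S + J{\left(-194,162 \right)}} = \sqrt{-2898 + 204} = \sqrt{-2694} = i \sqrt{2694}$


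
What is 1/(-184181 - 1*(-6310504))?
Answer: 1/6126323 ≈ 1.6323e-7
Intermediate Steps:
1/(-184181 - 1*(-6310504)) = 1/(-184181 + 6310504) = 1/6126323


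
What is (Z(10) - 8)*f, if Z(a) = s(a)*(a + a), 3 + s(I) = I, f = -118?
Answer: -15576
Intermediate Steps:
s(I) = -3 + I
Z(a) = 2*a*(-3 + a) (Z(a) = (-3 + a)*(a + a) = (-3 + a)*(2*a) = 2*a*(-3 + a))
(Z(10) - 8)*f = (2*10*(-3 + 10) - 8)*(-118) = (2*10*7 - 8)*(-118) = (140 - 8)*(-118) = 132*(-118) = -15576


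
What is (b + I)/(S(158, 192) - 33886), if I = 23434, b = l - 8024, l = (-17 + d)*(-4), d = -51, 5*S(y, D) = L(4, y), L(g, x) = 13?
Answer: -78410/169417 ≈ -0.46282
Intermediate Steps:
S(y, D) = 13/5 (S(y, D) = (1/5)*13 = 13/5)
l = 272 (l = (-17 - 51)*(-4) = -68*(-4) = 272)
b = -7752 (b = 272 - 8024 = -7752)
(b + I)/(S(158, 192) - 33886) = (-7752 + 23434)/(13/5 - 33886) = 15682/(-169417/5) = 15682*(-5/169417) = -78410/169417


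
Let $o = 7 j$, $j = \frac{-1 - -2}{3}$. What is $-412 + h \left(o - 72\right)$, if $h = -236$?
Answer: $\frac{48088}{3} \approx 16029.0$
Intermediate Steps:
$j = \frac{1}{3}$ ($j = \left(-1 + 2\right) \frac{1}{3} = 1 \cdot \frac{1}{3} = \frac{1}{3} \approx 0.33333$)
$o = \frac{7}{3}$ ($o = 7 \cdot \frac{1}{3} = \frac{7}{3} \approx 2.3333$)
$-412 + h \left(o - 72\right) = -412 - 236 \left(\frac{7}{3} - 72\right) = -412 - - \frac{49324}{3} = -412 + \frac{49324}{3} = \frac{48088}{3}$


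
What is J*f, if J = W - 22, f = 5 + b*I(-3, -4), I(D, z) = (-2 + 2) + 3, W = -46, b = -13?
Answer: 2312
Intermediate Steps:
I(D, z) = 3 (I(D, z) = 0 + 3 = 3)
f = -34 (f = 5 - 13*3 = 5 - 39 = -34)
J = -68 (J = -46 - 22 = -68)
J*f = -68*(-34) = 2312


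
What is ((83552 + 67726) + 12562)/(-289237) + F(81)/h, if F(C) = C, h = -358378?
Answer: -3091583143/5455588294 ≈ -0.56668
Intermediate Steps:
((83552 + 67726) + 12562)/(-289237) + F(81)/h = ((83552 + 67726) + 12562)/(-289237) + 81/(-358378) = (151278 + 12562)*(-1/289237) + 81*(-1/358378) = 163840*(-1/289237) - 81/358378 = -163840/289237 - 81/358378 = -3091583143/5455588294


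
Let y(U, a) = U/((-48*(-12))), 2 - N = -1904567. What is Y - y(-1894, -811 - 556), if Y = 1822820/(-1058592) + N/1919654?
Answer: 7798526379415/3048195550752 ≈ 2.5584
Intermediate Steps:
N = 1904569 (N = 2 - 1*(-1904567) = 2 + 1904567 = 1904569)
y(U, a) = U/576
Y = -185377774679/254016295896 (Y = 1822820/(-1058592) + 1904569/1919654 = 1822820*(-1/1058592) + 1904569*(1/1919654) = -455705/264648 + 1904569/1919654 = -185377774679/254016295896 ≈ -0.72979)
Y - y(-1894, -811 - 556) = -185377774679/254016295896 - (-1894)/576 = -185377774679/254016295896 - 1*(-947/288) = -185377774679/254016295896 + 947/288 = 7798526379415/3048195550752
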